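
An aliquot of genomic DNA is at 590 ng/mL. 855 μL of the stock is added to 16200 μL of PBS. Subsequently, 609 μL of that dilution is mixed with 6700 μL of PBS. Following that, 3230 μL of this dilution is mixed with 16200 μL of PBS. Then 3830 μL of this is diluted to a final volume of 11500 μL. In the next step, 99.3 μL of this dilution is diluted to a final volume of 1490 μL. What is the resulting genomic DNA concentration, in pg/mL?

Overall dilution factor = 19.95 × 12.00 × 6.015 × 3.003 × 15.01 = 6.49 × 10⁴.
590 ng/mL / 6.49 × 10⁴ = 9.09 × 10⁻³ ng/mL = 9.09 pg/mL.

9.09 pg/mL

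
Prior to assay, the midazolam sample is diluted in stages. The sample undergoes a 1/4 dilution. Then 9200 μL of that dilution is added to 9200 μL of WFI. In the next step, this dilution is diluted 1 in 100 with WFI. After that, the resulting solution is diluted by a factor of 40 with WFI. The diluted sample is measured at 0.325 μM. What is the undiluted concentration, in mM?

Overall dilution factor = 4 × 2 × 100 × 40 = 3.20 × 10⁴.
Original = 0.325 μM × 3.20 × 10⁴ = 1.04 × 10⁴ μM = 10.4 mM.

10.4 mM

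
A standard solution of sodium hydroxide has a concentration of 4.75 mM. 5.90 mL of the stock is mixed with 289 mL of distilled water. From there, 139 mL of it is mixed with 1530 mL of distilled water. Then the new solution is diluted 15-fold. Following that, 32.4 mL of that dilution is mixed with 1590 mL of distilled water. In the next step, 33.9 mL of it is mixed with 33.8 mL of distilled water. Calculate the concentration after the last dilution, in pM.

Overall dilution factor = 49.98 × 12.01 × 15 × 50.07 × 1.997 = 9.00 × 10⁵.
4.75 mM / 9.00 × 10⁵ = 5.28 × 10⁻⁶ mM = 5280 pM.

5280 pM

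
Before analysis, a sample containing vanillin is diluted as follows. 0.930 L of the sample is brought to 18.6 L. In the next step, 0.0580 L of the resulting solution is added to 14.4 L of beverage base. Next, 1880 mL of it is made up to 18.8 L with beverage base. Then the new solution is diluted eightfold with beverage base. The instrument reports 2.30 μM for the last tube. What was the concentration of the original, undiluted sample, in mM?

Overall dilution factor = 20 × 249.3 × 10 × 8 = 3.99 × 10⁵.
Original = 2.30 μM × 3.99 × 10⁵ = 9.17 × 10⁵ μM = 917 mM.

917 mM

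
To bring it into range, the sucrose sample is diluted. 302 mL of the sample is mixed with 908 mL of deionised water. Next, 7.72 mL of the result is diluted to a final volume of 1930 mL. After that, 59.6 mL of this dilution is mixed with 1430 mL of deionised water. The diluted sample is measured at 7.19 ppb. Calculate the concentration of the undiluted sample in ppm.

180 ppm

Overall dilution factor = 4.007 × 250 × 24.99 = 2.50 × 10⁴.
Original = 7.19 ppb × 2.50 × 10⁴ = 1.80 × 10⁵ ppb = 180 ppm.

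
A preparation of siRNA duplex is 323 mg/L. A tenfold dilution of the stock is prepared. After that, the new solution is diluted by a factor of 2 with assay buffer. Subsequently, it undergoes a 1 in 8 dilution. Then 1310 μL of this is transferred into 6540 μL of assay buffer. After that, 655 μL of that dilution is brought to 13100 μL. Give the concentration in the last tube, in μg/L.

16.8 μg/L

Overall dilution factor = 10 × 2 × 8 × 5.992 × 20 = 1.92 × 10⁴.
323 mg/L / 1.92 × 10⁴ = 0.0168 mg/L = 16.8 μg/L.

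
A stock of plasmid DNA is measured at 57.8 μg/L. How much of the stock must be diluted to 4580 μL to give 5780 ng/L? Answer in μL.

5780 ng/L = 5.78 μg/L.
V₁ = C₂V₂/C₁ = 5.78 × 4580 / 57.8 = 458 μL.

458 μL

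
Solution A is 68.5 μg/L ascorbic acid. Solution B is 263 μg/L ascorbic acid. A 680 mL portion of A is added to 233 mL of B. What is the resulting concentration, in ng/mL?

C_mix = (C_A·V_A + C_B·V_B)/(V_A + V_B) = (68.5×680 + 263×233) / 913.0 = 118 μg/L = 118 ng/mL.

118 ng/mL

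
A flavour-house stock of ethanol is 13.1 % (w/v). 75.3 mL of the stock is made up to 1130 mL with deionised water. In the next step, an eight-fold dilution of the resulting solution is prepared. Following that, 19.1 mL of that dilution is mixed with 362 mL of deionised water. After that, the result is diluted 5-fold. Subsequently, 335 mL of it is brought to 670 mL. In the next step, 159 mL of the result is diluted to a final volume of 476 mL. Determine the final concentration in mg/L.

1.83 mg/L

Overall dilution factor = 15.01 × 8 × 19.95 × 5 × 2 × 2.994 = 7.17 × 10⁴.
13.1 % (w/v) / 7.17 × 10⁴ = 1.83 × 10⁻⁴ % (w/v) = 1.83 mg/L.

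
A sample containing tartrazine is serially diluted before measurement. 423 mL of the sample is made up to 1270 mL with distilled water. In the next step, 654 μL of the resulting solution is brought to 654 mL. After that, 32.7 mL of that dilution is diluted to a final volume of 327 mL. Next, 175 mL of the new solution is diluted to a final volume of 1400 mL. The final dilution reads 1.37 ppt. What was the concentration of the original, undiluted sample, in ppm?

0.329 ppm

Overall dilution factor = 3.002 × 1000 × 10 × 8 = 2.40 × 10⁵.
Original = 1.37 ppt × 2.40 × 10⁵ = 3.29 × 10⁵ ppt = 0.329 ppm.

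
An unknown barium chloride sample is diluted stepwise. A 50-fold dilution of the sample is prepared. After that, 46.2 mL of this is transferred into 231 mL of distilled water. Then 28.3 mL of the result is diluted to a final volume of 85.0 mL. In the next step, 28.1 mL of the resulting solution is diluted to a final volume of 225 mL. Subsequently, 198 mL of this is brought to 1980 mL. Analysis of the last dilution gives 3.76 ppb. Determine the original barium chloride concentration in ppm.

Overall dilution factor = 50 × 6 × 3.004 × 8.007 × 10 = 7.21 × 10⁴.
Original = 3.76 ppb × 7.21 × 10⁴ = 2.71 × 10⁵ ppb = 271 ppm.

271 ppm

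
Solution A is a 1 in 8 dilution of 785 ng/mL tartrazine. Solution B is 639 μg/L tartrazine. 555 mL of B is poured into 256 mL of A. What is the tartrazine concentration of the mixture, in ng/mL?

C_A = 785 ng/mL / 8 = 98.1 ng/mL.
C_B = 639 μg/L = 639 ng/mL.
C_mix = (C_A·V_A + C_B·V_B)/(V_A + V_B) = (98.1×256 + 639×555) / 811.0 = 468 ng/mL.

468 ng/mL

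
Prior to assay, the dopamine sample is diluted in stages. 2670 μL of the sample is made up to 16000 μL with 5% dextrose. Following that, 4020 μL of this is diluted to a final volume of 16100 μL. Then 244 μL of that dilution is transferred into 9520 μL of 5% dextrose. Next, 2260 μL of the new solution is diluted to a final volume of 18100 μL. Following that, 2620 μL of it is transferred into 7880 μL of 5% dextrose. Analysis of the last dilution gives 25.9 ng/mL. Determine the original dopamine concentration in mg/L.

Overall dilution factor = 5.993 × 4.005 × 40.02 × 8.009 × 4.008 = 3.08 × 10⁴.
Original = 25.9 ng/mL × 3.08 × 10⁴ = 7.98 × 10⁵ ng/mL = 798 mg/L.

798 mg/L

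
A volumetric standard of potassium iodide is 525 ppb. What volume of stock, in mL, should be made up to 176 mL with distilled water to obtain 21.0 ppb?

V₁ = C₂V₂/C₁ = 21.0 × 176 / 525 = 7.04 mL.

7.04 mL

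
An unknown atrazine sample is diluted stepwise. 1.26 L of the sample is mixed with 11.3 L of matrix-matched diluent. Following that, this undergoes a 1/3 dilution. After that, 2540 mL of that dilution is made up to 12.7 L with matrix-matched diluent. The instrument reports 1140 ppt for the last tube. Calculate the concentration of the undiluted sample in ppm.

0.170 ppm

Overall dilution factor = 9.968 × 3 × 5 = 150.
Original = 1140 ppt × 150 = 1.70 × 10⁵ ppt = 0.170 ppm.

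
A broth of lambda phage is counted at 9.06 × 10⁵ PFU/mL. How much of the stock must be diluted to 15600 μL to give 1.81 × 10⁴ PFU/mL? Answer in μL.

V₁ = C₂V₂/C₁ = 1.81 × 10⁴ × 15600 / 9.06 × 10⁵ = 312 μL.

312 μL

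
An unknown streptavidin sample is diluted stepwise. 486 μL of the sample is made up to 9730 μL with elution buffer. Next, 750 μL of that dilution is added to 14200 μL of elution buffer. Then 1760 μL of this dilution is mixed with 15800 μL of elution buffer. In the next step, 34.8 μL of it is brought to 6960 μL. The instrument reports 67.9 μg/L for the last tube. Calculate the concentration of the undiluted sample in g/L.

54.1 g/L

Overall dilution factor = 20.02 × 19.93 × 9.977 × 200 = 7.96 × 10⁵.
Original = 67.9 μg/L × 7.96 × 10⁵ = 5.41 × 10⁷ μg/L = 54.1 g/L.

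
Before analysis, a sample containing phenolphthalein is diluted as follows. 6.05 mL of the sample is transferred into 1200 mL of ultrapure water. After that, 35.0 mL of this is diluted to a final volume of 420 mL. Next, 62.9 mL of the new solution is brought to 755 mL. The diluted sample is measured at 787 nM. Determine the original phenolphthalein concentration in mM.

Overall dilution factor = 199.3 × 12 × 12.00 = 2.87 × 10⁴.
Original = 787 nM × 2.87 × 10⁴ = 2.26 × 10⁷ nM = 22.6 mM.

22.6 mM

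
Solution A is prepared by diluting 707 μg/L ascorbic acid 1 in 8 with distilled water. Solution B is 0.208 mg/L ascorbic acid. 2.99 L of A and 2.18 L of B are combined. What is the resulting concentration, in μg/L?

139 μg/L

C_A = 707 μg/L / 8 = 88.4 μg/L.
C_B = 0.208 mg/L = 208 μg/L.
C_mix = (C_A·V_A + C_B·V_B)/(V_A + V_B) = (88.4×2.99 + 208×2.18) / 5.170 = 139 μg/L.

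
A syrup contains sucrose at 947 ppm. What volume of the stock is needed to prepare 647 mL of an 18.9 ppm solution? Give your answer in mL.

12.9 mL

V₁ = C₂V₂/C₁ = 18.9 × 647 / 947 = 12.9 mL.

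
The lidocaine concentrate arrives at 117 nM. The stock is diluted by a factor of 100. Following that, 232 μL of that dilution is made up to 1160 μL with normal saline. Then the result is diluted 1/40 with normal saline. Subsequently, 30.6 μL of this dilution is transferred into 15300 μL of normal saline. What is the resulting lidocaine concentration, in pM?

Overall dilution factor = 100 × 5 × 40 × 501 = 1.00 × 10⁷.
117 nM / 1.00 × 10⁷ = 1.17 × 10⁻⁵ nM = 0.0117 pM.

0.0117 pM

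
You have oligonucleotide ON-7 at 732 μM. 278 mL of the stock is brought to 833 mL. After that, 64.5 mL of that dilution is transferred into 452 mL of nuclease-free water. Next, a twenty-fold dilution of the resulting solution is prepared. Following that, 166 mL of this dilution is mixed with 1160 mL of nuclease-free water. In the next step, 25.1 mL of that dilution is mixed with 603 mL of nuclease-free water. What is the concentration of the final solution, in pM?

7630 pM

Overall dilution factor = 2.996 × 8.008 × 20 × 7.988 × 25.02 = 9.59 × 10⁴.
732 μM / 9.59 × 10⁴ = 7.63 × 10⁻³ μM = 7630 pM.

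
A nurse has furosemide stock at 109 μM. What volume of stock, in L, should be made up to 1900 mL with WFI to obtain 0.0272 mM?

0.474 L

0.0272 mM = 27.2 μM.
V₁ = C₂V₂/C₁ = 27.2 × 1900 / 109 = 474 mL = 0.474 L.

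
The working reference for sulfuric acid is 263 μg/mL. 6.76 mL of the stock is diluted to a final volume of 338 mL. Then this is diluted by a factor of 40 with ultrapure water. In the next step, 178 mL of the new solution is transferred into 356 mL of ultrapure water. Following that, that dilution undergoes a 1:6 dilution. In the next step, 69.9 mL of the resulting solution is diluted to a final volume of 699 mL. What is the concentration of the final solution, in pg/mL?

Overall dilution factor = 50 × 40 × 3 × 6 × 10 = 3.60 × 10⁵.
263 μg/mL / 3.60 × 10⁵ = 7.31 × 10⁻⁴ μg/mL = 731 pg/mL.

731 pg/mL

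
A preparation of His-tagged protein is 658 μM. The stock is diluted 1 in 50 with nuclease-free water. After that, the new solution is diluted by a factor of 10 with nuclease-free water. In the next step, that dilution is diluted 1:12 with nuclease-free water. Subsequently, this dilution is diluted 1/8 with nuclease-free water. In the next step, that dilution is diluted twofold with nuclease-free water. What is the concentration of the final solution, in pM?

Overall dilution factor = 50 × 10 × 12 × 8 × 2 = 9.60 × 10⁴.
658 μM / 9.60 × 10⁴ = 6.85 × 10⁻³ μM = 6850 pM.

6850 pM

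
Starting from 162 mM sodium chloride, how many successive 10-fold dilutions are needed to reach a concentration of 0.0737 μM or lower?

7

Need 10ⁿ ≥ 2.20 × 10⁶, so n ≥ log(2.20 × 10⁶)/log(10) = 6.34.
Minimum whole steps: n = 7.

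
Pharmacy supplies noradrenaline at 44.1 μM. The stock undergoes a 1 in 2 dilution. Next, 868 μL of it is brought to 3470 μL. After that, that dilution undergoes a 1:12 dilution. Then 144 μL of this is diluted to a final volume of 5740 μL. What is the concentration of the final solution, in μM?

Overall dilution factor = 2 × 3.998 × 12 × 39.86 = 3824.
44.1 μM / 3824 = 0.0115 μM.

0.0115 μM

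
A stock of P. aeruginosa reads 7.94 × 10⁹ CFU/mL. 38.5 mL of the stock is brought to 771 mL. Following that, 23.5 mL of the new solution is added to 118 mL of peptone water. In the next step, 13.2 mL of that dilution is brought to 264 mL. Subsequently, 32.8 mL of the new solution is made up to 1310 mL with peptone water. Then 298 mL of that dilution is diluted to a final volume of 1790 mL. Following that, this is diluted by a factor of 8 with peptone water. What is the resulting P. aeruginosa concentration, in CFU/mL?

1720 CFU/mL

Overall dilution factor = 20.03 × 6.021 × 20 × 39.94 × 6.007 × 8 = 4.63 × 10⁶.
7.94 × 10⁹ CFU/mL / 4.63 × 10⁶ = 1720 CFU/mL.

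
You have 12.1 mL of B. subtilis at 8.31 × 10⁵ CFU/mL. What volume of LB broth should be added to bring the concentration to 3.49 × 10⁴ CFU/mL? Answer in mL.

276 mL

V₂ = C₁V₁/C₂ = 8.31 × 10⁵ × 12.1 / 3.49 × 10⁴ = 288 mL.
Diluent to add = V₂ − V₁ = 288 − 12.1 = 276 mL.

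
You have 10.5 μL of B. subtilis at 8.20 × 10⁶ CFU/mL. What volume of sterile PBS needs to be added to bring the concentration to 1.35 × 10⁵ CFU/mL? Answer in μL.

V₂ = C₁V₁/C₂ = 8.20 × 10⁶ × 10.5 / 1.35 × 10⁵ = 638 μL.
Diluent to add = V₂ − V₁ = 638 − 10.5 = 627 μL.

627 μL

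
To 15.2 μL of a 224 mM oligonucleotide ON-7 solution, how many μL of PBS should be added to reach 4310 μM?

775 μL

4310 μM = 4.31 mM.
V₂ = C₁V₁/C₂ = 224 × 15.2 / 4.31 = 790 μL.
Diluent to add = V₂ − V₁ = 790 − 15.2 = 775 μL.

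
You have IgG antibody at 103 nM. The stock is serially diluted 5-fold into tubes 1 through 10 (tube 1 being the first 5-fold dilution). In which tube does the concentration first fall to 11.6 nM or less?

tube 2

Tube n has concentration 103 nM / 5ⁿ.
Need 5ⁿ ≥ 103 nM / 11.6 nM = 8.88, so n ≥ 1.36.
First such tube: n = 2.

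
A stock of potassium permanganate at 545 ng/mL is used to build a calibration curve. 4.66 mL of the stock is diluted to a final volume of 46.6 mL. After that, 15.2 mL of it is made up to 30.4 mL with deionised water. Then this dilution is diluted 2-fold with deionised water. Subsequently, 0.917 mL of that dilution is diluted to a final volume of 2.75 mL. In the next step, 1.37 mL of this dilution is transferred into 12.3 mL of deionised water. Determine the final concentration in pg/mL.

Overall dilution factor = 10 × 2 × 2 × 2.999 × 9.978 = 1197.
545 ng/mL / 1197 = 0.455 ng/mL = 455 pg/mL.

455 pg/mL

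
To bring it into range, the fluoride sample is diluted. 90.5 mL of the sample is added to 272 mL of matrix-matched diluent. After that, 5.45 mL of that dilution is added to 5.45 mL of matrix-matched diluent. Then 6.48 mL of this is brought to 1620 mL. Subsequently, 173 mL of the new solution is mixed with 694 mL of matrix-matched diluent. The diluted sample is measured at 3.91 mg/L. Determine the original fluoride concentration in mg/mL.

39.2 mg/mL

Overall dilution factor = 4.006 × 2 × 250 × 5.012 = 1.00 × 10⁴.
Original = 3.91 mg/L × 1.00 × 10⁴ = 3.92 × 10⁴ mg/L = 39.2 mg/mL.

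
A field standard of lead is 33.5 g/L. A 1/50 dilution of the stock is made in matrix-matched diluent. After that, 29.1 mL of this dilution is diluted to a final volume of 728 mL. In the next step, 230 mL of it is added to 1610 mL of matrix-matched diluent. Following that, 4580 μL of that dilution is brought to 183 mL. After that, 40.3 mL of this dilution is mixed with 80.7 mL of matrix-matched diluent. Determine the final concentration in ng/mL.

Overall dilution factor = 50 × 25.02 × 8 × 39.96 × 3.002 = 1.20 × 10⁶.
33.5 g/L / 1.20 × 10⁶ = 2.79 × 10⁻⁵ g/L = 27.9 ng/mL.

27.9 ng/mL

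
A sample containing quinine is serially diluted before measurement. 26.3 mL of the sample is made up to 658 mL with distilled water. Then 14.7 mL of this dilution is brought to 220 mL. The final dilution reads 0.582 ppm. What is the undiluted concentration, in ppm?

218 ppm

Overall dilution factor = 25.02 × 14.97 = 374.
Original = 0.582 ppm × 374 = 218 ppm.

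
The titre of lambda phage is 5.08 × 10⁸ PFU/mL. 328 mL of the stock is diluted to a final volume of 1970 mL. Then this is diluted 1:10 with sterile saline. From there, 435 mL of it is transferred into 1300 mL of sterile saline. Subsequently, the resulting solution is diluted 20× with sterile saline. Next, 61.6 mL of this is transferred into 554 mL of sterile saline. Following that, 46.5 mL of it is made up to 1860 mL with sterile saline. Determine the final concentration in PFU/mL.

265 PFU/mL

Overall dilution factor = 6.006 × 10 × 3.989 × 20 × 9.994 × 40 = 1.92 × 10⁶.
5.08 × 10⁸ PFU/mL / 1.92 × 10⁶ = 265 PFU/mL.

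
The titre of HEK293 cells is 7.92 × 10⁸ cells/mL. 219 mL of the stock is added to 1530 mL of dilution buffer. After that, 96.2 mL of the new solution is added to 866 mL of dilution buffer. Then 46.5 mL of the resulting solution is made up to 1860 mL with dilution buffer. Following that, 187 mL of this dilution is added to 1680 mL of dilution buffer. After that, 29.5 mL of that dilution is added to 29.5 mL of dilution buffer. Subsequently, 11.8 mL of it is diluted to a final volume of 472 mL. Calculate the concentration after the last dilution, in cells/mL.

310 cells/mL

Overall dilution factor = 7.986 × 10.00 × 40 × 9.984 × 2 × 40 = 2.55 × 10⁶.
7.92 × 10⁸ cells/mL / 2.55 × 10⁶ = 310 cells/mL.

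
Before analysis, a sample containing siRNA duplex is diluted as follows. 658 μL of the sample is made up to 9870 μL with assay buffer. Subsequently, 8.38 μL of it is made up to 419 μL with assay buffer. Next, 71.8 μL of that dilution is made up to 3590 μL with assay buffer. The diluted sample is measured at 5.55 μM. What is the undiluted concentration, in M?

Overall dilution factor = 15 × 50 × 50 = 3.75 × 10⁴.
Original = 5.55 μM × 3.75 × 10⁴ = 2.08 × 10⁵ μM = 0.208 M.

0.208 M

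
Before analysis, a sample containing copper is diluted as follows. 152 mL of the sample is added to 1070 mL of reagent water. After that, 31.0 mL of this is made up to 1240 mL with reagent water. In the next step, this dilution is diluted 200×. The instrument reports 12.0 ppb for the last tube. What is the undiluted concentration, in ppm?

772 ppm

Overall dilution factor = 8.039 × 40 × 200 = 6.43 × 10⁴.
Original = 12.0 ppb × 6.43 × 10⁴ = 7.72 × 10⁵ ppb = 772 ppm.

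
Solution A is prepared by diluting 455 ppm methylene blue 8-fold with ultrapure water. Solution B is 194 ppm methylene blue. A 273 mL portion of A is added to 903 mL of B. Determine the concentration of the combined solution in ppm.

C_A = 455 ppm / 8 = 56.9 ppm.
C_mix = (C_A·V_A + C_B·V_B)/(V_A + V_B) = (56.9×273 + 194×903) / 1176 = 162 ppm.

162 ppm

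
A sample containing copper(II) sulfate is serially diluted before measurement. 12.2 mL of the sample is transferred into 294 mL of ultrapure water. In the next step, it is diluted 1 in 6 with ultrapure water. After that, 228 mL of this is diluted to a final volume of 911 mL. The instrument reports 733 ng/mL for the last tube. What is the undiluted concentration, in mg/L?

Overall dilution factor = 25.10 × 6 × 3.996 = 602.
Original = 733 ng/mL × 602 = 4.41 × 10⁵ ng/mL = 441 mg/L.

441 mg/L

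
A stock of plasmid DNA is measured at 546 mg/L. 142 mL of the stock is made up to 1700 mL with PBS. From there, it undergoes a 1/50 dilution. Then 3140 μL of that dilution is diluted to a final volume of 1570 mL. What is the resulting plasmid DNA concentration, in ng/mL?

Overall dilution factor = 11.97 × 50 × 500 = 2.99 × 10⁵.
546 mg/L / 2.99 × 10⁵ = 1.82 × 10⁻³ mg/L = 1.82 ng/mL.

1.82 ng/mL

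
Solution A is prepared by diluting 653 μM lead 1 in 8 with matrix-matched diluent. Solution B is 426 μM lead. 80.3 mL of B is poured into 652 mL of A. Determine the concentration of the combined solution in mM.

C_A = 653 μM / 8 = 81.6 μM.
C_mix = (C_A·V_A + C_B·V_B)/(V_A + V_B) = (81.6×652 + 426×80.3) / 732.3 = 119 μM = 0.119 mM.

0.119 mM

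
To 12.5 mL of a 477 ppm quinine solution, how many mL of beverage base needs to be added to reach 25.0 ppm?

226 mL

V₂ = C₁V₁/C₂ = 477 × 12.5 / 25.0 = 238 mL.
Diluent to add = V₂ − V₁ = 238 − 12.5 = 226 mL.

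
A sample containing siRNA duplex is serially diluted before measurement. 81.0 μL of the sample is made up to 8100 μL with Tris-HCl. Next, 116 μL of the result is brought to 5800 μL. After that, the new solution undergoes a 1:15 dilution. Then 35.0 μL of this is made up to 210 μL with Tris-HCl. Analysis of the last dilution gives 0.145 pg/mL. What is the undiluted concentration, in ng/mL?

Overall dilution factor = 100 × 50 × 15 × 6 = 4.50 × 10⁵.
Original = 0.145 pg/mL × 4.50 × 10⁵ = 6.52 × 10⁴ pg/mL = 65.2 ng/mL.

65.2 ng/mL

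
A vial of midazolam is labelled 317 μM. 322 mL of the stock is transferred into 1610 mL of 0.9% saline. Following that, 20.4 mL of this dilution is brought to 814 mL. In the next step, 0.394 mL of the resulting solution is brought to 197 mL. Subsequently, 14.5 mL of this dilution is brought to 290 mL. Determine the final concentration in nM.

Overall dilution factor = 6 × 39.90 × 500 × 20 = 2.39 × 10⁶.
317 μM / 2.39 × 10⁶ = 1.32 × 10⁻⁴ μM = 0.132 nM.

0.132 nM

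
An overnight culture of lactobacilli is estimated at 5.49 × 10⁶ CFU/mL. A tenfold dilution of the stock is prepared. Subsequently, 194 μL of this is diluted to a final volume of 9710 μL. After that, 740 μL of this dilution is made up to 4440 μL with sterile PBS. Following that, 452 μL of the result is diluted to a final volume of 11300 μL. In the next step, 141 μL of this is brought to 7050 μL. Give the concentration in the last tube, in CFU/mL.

Overall dilution factor = 10 × 50.05 × 6 × 25 × 50 = 3.75 × 10⁶.
5.49 × 10⁶ CFU/mL / 3.75 × 10⁶ = 1.46 CFU/mL.

1.46 CFU/mL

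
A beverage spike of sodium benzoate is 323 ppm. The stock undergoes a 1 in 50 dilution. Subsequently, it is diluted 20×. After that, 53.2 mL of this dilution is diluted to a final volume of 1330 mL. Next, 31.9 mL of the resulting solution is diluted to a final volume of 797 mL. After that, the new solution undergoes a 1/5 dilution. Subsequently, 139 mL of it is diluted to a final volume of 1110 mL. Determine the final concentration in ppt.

13.0 ppt

Overall dilution factor = 50 × 20 × 25 × 24.98 × 5 × 7.986 = 2.49 × 10⁷.
323 ppm / 2.49 × 10⁷ = 1.30 × 10⁻⁵ ppm = 13.0 ppt.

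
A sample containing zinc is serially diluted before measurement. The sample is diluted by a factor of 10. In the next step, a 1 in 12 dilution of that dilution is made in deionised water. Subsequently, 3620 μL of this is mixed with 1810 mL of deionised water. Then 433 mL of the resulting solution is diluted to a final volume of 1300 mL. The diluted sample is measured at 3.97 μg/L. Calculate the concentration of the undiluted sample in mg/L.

717 mg/L

Overall dilution factor = 10 × 12 × 501 × 3.002 = 1.80 × 10⁵.
Original = 3.97 μg/L × 1.80 × 10⁵ = 7.17 × 10⁵ μg/L = 717 mg/L.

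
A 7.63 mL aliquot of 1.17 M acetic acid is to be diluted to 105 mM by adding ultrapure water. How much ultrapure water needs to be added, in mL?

105 mM = 0.105 M.
V₂ = C₁V₁/C₂ = 1.17 × 7.63 / 0.105 = 85.0 mL.
Diluent to add = V₂ − V₁ = 85.0 − 7.63 = 77.4 mL.

77.4 mL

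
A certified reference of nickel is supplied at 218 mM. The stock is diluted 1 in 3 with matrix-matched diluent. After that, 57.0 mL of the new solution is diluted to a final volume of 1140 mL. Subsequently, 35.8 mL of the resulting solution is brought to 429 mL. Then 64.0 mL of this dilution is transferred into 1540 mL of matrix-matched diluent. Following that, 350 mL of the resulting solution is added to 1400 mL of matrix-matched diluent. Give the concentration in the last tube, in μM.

Overall dilution factor = 3 × 20 × 11.98 × 25.06 × 5 = 9.01 × 10⁴.
218 mM / 9.01 × 10⁴ = 2.42 × 10⁻³ mM = 2.42 μM.

2.42 μM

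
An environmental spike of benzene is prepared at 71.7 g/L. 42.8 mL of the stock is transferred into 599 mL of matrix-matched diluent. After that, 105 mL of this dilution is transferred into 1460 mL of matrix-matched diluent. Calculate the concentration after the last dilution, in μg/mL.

321 μg/mL

Overall dilution factor = 15.00 × 14.90 = 224.
71.7 g/L / 224 = 0.321 g/L = 321 μg/mL.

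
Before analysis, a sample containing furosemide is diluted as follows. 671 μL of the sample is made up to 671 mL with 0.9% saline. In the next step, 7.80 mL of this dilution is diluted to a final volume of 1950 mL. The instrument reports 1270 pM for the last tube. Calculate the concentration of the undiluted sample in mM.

Overall dilution factor = 1000 × 250 = 2.50 × 10⁵.
Original = 1270 pM × 2.50 × 10⁵ = 3.18 × 10⁸ pM = 0.318 mM.

0.318 mM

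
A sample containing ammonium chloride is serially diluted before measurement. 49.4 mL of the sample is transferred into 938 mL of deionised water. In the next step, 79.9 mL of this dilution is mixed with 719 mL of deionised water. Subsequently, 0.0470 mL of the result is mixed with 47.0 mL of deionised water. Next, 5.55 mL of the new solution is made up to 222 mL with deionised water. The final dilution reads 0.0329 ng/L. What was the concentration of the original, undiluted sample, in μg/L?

Overall dilution factor = 19.99 × 9.999 × 1001 × 40 = 8.00 × 10⁶.
Original = 0.0329 ng/L × 8.00 × 10⁶ = 2.63 × 10⁵ ng/L = 263 μg/L.

263 μg/L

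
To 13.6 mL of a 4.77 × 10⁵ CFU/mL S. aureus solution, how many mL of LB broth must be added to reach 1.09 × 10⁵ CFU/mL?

45.9 mL

V₂ = C₁V₁/C₂ = 4.77 × 10⁵ × 13.6 / 1.09 × 10⁵ = 59.5 mL.
Diluent to add = V₂ − V₁ = 59.5 − 13.6 = 45.9 mL.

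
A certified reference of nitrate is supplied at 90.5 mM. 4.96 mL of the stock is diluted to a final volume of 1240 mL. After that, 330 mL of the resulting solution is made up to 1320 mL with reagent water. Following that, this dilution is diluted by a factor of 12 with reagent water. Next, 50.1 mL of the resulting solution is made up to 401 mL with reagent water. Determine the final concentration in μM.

Overall dilution factor = 250 × 4 × 12 × 8.004 = 9.60 × 10⁴.
90.5 mM / 9.60 × 10⁴ = 9.42 × 10⁻⁴ mM = 0.942 μM.

0.942 μM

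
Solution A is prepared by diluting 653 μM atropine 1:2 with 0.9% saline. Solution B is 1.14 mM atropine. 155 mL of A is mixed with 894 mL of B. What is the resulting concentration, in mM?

C_A = 653 μM / 2 = 326 μM.
C_B = 1.14 mM = 1140 μM.
C_mix = (C_A·V_A + C_B·V_B)/(V_A + V_B) = (326×155 + 1140×894) / 1049 = 1020 μM = 1.02 mM.

1.02 mM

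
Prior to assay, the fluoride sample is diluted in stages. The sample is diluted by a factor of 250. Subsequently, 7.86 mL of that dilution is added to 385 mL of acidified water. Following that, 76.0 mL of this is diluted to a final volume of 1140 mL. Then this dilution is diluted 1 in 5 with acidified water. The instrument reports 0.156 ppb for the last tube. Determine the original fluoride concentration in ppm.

Overall dilution factor = 250 × 49.98 × 15 × 5 = 9.37 × 10⁵.
Original = 0.156 ppb × 9.37 × 10⁵ = 1.46 × 10⁵ ppb = 146 ppm.

146 ppm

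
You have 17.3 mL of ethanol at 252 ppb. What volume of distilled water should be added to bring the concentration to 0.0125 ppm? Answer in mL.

331 mL

0.0125 ppm = 12.5 ppb.
V₂ = C₁V₁/C₂ = 252 × 17.3 / 12.5 = 349 mL.
Diluent to add = V₂ − V₁ = 349 − 17.3 = 331 mL.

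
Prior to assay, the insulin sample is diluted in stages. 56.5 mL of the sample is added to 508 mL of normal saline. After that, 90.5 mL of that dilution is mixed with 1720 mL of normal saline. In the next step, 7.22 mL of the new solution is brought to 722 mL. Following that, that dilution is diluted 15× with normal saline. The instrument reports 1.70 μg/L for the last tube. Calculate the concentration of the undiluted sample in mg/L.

Overall dilution factor = 9.991 × 20.01 × 100 × 15 = 3.00 × 10⁵.
Original = 1.70 μg/L × 3.00 × 10⁵ = 5.10 × 10⁵ μg/L = 510 mg/L.

510 mg/L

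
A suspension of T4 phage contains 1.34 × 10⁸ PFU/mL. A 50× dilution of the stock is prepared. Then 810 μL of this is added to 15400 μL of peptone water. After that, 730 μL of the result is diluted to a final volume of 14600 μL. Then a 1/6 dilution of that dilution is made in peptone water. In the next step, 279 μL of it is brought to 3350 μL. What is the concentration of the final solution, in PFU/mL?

92.9 PFU/mL

Overall dilution factor = 50 × 20.01 × 20 × 6 × 12.01 = 1.44 × 10⁶.
1.34 × 10⁸ PFU/mL / 1.44 × 10⁶ = 92.9 PFU/mL.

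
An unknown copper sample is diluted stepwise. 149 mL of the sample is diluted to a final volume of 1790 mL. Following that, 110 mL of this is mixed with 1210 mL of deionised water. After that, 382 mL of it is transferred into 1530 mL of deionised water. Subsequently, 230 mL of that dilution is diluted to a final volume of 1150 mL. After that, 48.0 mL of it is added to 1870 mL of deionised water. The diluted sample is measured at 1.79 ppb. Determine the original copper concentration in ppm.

Overall dilution factor = 12.01 × 12 × 5.005 × 5 × 39.96 = 1.44 × 10⁵.
Original = 1.79 ppb × 1.44 × 10⁵ = 2.58 × 10⁵ ppb = 258 ppm.

258 ppm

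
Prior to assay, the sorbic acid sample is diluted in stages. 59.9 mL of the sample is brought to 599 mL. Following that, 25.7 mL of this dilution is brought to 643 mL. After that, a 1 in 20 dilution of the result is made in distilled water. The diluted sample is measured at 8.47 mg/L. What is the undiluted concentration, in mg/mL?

42.4 mg/mL

Overall dilution factor = 10 × 25.02 × 20 = 5004.
Original = 8.47 mg/L × 5004 = 4.24 × 10⁴ mg/L = 42.4 mg/mL.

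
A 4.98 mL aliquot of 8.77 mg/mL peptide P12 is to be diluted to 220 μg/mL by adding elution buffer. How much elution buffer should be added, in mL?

220 μg/mL = 0.220 mg/mL.
V₂ = C₁V₁/C₂ = 8.77 × 4.98 / 0.220 = 199 mL.
Diluent to add = V₂ − V₁ = 199 − 4.98 = 194 mL.

194 mL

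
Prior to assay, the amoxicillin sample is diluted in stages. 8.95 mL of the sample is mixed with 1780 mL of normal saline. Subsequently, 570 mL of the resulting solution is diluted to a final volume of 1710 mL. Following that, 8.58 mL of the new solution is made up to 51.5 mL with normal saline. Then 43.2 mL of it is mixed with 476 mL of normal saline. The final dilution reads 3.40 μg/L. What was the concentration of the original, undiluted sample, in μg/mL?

Overall dilution factor = 199.9 × 3 × 6.002 × 12.02 = 4.33 × 10⁴.
Original = 3.40 μg/L × 4.33 × 10⁴ = 1.47 × 10⁵ μg/L = 147 μg/mL.

147 μg/mL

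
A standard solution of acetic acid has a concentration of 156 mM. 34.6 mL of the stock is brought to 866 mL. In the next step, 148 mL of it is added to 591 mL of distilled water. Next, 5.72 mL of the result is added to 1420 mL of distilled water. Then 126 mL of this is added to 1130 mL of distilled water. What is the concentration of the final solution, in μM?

Overall dilution factor = 25.03 × 4.993 × 249.3 × 9.968 = 3.11 × 10⁵.
156 mM / 3.11 × 10⁵ = 5.02 × 10⁻⁴ mM = 0.502 μM.

0.502 μM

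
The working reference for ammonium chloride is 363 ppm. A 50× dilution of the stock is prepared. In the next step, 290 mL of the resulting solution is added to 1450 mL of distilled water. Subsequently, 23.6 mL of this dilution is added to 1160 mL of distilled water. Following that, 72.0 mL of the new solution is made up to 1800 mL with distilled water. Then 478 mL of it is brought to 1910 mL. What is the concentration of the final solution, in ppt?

Overall dilution factor = 50 × 6 × 50.15 × 25 × 3.996 = 1.50 × 10⁶.
363 ppm / 1.50 × 10⁶ = 2.42 × 10⁻⁴ ppm = 242 ppt.

242 ppt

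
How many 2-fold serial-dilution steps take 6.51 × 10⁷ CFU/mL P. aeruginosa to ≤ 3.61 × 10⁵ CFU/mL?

8

Need 2ⁿ ≥ 180, so n ≥ log(180)/log(2) = 7.49.
Minimum whole steps: n = 8.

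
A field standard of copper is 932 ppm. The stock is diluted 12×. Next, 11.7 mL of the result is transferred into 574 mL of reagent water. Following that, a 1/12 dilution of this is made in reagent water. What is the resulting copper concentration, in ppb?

129 ppb

Overall dilution factor = 12 × 50.06 × 12 = 7209.
932 ppm / 7209 = 0.129 ppm = 129 ppb.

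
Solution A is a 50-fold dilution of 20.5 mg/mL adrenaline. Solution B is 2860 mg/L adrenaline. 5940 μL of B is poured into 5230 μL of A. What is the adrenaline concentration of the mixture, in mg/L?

C_A = 20.5 mg/mL / 50 = 0.410 mg/mL.
C_B = 2860 mg/L = 2.86 mg/mL.
C_mix = (C_A·V_A + C_B·V_B)/(V_A + V_B) = (0.410×5230 + 2.86×5940) / 11170 = 1.71 mg/mL = 1710 mg/L.

1710 mg/L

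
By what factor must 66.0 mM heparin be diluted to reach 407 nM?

Factor = C₀/C_target = 66.0 mM / 407 nM = 1.62 × 10⁵.

1.62 × 10⁵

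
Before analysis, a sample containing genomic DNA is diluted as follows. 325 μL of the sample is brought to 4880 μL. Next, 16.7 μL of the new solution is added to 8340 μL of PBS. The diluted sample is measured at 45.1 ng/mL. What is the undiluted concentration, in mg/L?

339 mg/L

Overall dilution factor = 15.02 × 500.4 = 7514.
Original = 45.1 ng/mL × 7514 = 3.39 × 10⁵ ng/mL = 339 mg/L.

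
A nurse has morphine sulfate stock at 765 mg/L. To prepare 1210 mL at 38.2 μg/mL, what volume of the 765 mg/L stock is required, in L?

38.2 μg/mL = 38.2 mg/L.
V₁ = C₂V₂/C₁ = 38.2 × 1210 / 765 = 60.4 mL = 0.0604 L.

0.0604 L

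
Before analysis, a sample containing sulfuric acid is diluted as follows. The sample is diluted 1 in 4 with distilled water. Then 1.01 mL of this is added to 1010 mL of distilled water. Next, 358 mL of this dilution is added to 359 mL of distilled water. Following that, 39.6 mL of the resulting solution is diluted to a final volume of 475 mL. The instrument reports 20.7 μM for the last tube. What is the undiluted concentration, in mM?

1990 mM

Overall dilution factor = 4 × 1001 × 2.003 × 11.99 = 9.62 × 10⁴.
Original = 20.7 μM × 9.62 × 10⁴ = 1.99 × 10⁶ μM = 1990 mM.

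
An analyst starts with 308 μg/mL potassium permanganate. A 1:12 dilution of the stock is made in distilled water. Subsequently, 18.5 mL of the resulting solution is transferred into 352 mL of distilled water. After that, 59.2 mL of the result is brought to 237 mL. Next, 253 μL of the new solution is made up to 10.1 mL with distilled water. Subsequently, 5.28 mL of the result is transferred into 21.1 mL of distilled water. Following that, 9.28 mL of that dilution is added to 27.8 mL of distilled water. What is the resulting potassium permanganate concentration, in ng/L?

Overall dilution factor = 12 × 20.03 × 4.003 × 39.92 × 4.996 × 3.996 = 7.67 × 10⁵.
308 μg/mL / 7.67 × 10⁵ = 4.02 × 10⁻⁴ μg/mL = 402 ng/L.

402 ng/L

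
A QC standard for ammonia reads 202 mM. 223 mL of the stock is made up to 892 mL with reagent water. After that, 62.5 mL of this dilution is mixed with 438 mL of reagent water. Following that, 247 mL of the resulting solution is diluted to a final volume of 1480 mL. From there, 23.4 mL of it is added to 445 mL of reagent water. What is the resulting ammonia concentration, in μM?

Overall dilution factor = 4 × 8.008 × 5.992 × 20.02 = 3842.
202 mM / 3842 = 0.0526 mM = 52.6 μM.

52.6 μM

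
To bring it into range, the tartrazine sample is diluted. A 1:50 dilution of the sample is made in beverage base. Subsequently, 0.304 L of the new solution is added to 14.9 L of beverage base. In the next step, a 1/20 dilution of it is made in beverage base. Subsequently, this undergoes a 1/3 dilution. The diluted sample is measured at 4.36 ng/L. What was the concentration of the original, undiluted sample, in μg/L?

654 μg/L

Overall dilution factor = 50 × 50.01 × 20 × 3 = 1.50 × 10⁵.
Original = 4.36 ng/L × 1.50 × 10⁵ = 6.54 × 10⁵ ng/L = 654 μg/L.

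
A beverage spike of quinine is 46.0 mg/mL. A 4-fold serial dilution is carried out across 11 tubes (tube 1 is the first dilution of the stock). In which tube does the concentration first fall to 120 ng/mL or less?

Tube n has concentration 46.0 mg/mL / 4ⁿ.
Need 4ⁿ ≥ 46.0 mg/mL / 120 ng/mL = 3.83 × 10⁵, so n ≥ 9.27.
First such tube: n = 10.

tube 10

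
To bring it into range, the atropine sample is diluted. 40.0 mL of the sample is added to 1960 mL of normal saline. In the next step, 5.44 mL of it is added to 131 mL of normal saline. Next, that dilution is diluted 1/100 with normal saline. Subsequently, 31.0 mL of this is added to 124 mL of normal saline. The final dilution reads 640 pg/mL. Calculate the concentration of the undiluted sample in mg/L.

401 mg/L

Overall dilution factor = 50 × 25.08 × 100 × 5 = 6.27 × 10⁵.
Original = 640 pg/mL × 6.27 × 10⁵ = 4.01 × 10⁸ pg/mL = 401 mg/L.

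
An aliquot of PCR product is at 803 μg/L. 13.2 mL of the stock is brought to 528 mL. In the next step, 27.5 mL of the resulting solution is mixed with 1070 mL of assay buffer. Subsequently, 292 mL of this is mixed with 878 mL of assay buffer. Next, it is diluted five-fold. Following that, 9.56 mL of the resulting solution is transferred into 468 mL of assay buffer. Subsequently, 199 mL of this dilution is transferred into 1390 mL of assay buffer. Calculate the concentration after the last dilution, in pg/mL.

0.0629 pg/mL

Overall dilution factor = 40 × 39.91 × 4.007 × 5 × 49.95 × 7.985 = 1.28 × 10⁷.
803 μg/L / 1.28 × 10⁷ = 6.29 × 10⁻⁵ μg/L = 0.0629 pg/mL.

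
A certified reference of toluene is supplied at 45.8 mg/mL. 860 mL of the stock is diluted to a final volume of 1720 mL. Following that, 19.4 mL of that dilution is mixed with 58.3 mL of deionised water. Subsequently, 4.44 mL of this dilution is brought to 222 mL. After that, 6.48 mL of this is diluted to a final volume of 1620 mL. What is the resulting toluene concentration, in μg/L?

Overall dilution factor = 2 × 4.005 × 50 × 250 = 1.00 × 10⁵.
45.8 mg/mL / 1.00 × 10⁵ = 4.57 × 10⁻⁴ mg/mL = 457 μg/L.

457 μg/L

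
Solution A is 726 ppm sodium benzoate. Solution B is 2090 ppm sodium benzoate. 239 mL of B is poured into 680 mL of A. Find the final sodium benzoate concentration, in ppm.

1080 ppm

C_mix = (C_A·V_A + C_B·V_B)/(V_A + V_B) = (726×680 + 2090×239) / 919.0 = 1081 ppm.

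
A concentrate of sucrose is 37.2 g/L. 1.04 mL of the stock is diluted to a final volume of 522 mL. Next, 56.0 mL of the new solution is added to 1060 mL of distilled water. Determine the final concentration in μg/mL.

Overall dilution factor = 501.9 × 19.93 = 1.00 × 10⁴.
37.2 g/L / 1.00 × 10⁴ = 3.72 × 10⁻³ g/L = 3.72 μg/mL.

3.72 μg/mL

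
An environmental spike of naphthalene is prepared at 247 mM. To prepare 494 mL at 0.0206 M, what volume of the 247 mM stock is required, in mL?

41.2 mL

0.0206 M = 20.6 mM.
V₁ = C₂V₂/C₁ = 20.6 × 494 / 247 = 41.2 mL.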